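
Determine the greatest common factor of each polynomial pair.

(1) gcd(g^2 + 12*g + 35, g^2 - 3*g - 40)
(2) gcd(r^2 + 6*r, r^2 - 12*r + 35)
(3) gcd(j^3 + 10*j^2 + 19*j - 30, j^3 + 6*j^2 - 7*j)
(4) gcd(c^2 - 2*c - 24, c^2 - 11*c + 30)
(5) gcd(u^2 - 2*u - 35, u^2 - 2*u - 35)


(1) = g + 5
(2) = 1
(3) = j - 1
(4) = gcd((c - 6)*(c + 4), (c - 6)*(c - 5)) = c - 6
(5) = gcd((u - 7)*(u + 5), (u - 7)*(u + 5)) = u^2 - 2*u - 35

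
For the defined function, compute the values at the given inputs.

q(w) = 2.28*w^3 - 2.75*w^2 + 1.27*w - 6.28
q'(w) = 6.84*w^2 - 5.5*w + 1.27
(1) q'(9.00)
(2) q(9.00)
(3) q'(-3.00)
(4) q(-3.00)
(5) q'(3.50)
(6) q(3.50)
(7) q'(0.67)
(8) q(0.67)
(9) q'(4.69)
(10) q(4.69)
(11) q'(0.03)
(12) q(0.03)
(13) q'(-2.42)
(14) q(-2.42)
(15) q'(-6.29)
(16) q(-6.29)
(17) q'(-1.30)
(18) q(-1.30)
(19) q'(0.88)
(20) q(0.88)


(1) = 505.81
(2) = 1444.52
(3) = 79.33
(4) = -96.40
(5) = 65.81
(6) = 62.23
(7) = 0.66
(8) = -5.98
(9) = 125.93
(10) = 174.40
(11) = 1.11
(12) = -6.24
(13) = 54.64
(14) = -57.77
(15) = 306.48
(16) = -690.47
(17) = 19.98
(18) = -17.59
(19) = 1.73
(20) = -5.74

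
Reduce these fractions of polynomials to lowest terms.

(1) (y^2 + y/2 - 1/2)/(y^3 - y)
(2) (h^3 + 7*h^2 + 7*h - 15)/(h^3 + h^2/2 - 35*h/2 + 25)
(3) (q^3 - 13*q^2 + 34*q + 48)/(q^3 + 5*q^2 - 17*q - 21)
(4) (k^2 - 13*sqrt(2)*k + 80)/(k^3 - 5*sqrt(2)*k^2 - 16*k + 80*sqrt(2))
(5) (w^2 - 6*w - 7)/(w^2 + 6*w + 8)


(1) = (2*y - 1)/(2*y^2 - 2*y)
(2) = (2*h^2 + 4*h - 6)/(2*h^2 - 9*h + 10)
(3) = (q^2 - 14*q + 48)/(q^2 + 4*q - 21)
(4) = (k - 8*sqrt(2))/(k^2 - 16)
(5) = (w^2 - 6*w - 7)/(w^2 + 6*w + 8)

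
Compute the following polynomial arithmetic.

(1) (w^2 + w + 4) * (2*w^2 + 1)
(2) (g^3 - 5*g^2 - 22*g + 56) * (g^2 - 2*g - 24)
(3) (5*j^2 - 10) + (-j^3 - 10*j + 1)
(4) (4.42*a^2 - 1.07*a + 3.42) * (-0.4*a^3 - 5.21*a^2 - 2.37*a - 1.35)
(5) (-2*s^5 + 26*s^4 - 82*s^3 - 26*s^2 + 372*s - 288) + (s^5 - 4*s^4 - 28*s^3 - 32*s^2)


(1) = 2*w^4 + 2*w^3 + 9*w^2 + w + 4
(2) = g^5 - 7*g^4 - 36*g^3 + 220*g^2 + 416*g - 1344
(3) = -j^3 + 5*j^2 - 10*j - 9
(4) = -1.768*a^5 - 22.6002*a^4 - 6.2687*a^3 - 21.2493*a^2 - 6.6609*a - 4.617
(5) = -s^5 + 22*s^4 - 110*s^3 - 58*s^2 + 372*s - 288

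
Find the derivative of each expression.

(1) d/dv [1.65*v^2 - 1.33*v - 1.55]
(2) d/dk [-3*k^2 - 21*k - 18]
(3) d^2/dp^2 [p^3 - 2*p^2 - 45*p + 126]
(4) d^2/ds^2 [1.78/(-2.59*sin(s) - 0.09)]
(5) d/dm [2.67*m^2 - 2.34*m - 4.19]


(1) = 3.3*v - 1.33
(2) = -6*k - 21
(3) = 6*p - 4
(4) = (11.940418*sin(s)^2 - 0.414918*sin(s) - 23.880836)/(2.59*sin(s) + 0.09)^3
(5) = 5.34*m - 2.34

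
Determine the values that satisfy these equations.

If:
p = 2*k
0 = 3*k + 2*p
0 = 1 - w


Then:
k = 0
p = 0
w = 1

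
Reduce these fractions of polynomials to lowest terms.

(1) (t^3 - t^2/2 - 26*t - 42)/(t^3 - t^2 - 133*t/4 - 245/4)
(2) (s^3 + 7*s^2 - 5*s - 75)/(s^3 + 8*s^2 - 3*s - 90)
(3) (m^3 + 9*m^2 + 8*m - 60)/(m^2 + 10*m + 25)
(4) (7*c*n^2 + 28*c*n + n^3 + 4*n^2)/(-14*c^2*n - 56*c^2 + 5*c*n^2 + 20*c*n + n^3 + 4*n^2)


(1) = (2*t^2 - 8*t - 24)/(2*t^2 - 9*t - 35)
(2) = (s + 5)/(s + 6)
(3) = (m^2 + 4*m - 12)/(m + 5)
(4) = -n/(2*c - n)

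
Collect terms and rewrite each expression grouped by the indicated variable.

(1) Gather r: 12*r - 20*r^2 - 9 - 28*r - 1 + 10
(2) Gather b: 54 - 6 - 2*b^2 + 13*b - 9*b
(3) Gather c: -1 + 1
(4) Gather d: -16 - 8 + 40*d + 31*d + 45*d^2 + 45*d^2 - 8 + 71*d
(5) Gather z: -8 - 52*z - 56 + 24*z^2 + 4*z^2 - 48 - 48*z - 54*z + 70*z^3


(1) = -20*r^2 - 16*r
(2) = -2*b^2 + 4*b + 48
(3) = 0
(4) = 90*d^2 + 142*d - 32
(5) = 70*z^3 + 28*z^2 - 154*z - 112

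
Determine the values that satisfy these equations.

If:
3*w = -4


Then:
w = -4/3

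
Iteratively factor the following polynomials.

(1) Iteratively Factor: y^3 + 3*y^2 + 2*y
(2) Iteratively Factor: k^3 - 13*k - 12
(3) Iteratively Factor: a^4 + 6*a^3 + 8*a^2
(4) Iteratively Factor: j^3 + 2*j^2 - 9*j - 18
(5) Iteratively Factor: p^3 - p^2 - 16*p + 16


(1) = (y + 1)*(y^2 + 2*y) = y*(y + 1)*(y + 2)
(2) = (k + 1)*(k^2 - k - 12) = (k + 1)*(k + 3)*(k - 4)
(3) = (a + 2)*(a^3 + 4*a^2) = (a + 2)*(a + 4)*(a^2) = a*(a + 2)*(a + 4)*(a)
(4) = (j - 3)*(j^2 + 5*j + 6) = (j - 3)*(j + 2)*(j + 3)
(5) = (p + 4)*(p^2 - 5*p + 4) = (p - 4)*(p + 4)*(p - 1)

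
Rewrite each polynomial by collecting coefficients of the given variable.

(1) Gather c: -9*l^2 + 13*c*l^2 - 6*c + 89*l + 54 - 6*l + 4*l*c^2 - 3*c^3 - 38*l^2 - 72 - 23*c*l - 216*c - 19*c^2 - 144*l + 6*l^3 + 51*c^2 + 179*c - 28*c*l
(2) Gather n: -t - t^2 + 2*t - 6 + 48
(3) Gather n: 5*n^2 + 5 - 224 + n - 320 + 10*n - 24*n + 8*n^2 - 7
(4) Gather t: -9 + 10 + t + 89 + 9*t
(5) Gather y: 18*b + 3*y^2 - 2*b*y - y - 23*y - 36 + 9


(1) = -3*c^3 + c^2*(4*l + 32) + c*(13*l^2 - 51*l - 43) + 6*l^3 - 47*l^2 - 61*l - 18
(2) = -t^2 + t + 42
(3) = 13*n^2 - 13*n - 546
(4) = 10*t + 90
(5) = 18*b + 3*y^2 + y*(-2*b - 24) - 27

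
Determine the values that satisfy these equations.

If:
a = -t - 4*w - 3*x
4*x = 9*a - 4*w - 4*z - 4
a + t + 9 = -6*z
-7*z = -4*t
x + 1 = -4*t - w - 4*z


Then:
a = 1440/119
t = -81/17
w = -11208/119
x = 14653/119
z = -324/119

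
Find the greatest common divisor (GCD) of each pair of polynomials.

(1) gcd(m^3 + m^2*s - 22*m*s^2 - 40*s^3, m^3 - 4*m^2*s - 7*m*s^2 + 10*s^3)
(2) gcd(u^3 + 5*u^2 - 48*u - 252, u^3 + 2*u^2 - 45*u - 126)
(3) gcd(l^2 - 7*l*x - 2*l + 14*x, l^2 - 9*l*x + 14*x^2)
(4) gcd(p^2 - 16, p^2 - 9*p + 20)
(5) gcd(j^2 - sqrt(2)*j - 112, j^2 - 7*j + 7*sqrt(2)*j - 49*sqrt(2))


(1) = gcd((m - 5*s)*(m + 2*s)*(m + 4*s), (m - 5*s)*(m - s)*(m + 2*s)) = -m^2 + 3*m*s + 10*s^2
(2) = gcd((u - 7)*(u + 6)^2, (u - 7)*(u + 3)*(u + 6)) = u^2 - u - 42
(3) = gcd((l - 2)*(l - 7*x), (l - 7*x)*(l - 2*x)) = -l + 7*x
(4) = p - 4
(5) = j + 7*sqrt(2)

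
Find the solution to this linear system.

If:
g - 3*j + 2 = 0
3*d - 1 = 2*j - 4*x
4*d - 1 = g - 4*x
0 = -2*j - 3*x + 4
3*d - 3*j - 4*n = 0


Then:
d = -3
g = -5
j = -1
n = -3/2
x = 2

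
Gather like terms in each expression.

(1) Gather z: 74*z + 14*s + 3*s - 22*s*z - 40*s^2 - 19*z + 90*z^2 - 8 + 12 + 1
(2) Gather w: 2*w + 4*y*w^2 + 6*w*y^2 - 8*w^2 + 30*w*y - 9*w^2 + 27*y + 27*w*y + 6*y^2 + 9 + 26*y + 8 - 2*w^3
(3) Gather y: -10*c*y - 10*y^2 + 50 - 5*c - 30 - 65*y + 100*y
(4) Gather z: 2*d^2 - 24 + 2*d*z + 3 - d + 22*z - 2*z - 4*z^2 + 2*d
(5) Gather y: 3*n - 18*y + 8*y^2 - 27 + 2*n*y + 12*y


(1) = -40*s^2 + 17*s + 90*z^2 + z*(55 - 22*s) + 5
(2) = -2*w^3 + w^2*(4*y - 17) + w*(6*y^2 + 57*y + 2) + 6*y^2 + 53*y + 17
(3) = -5*c - 10*y^2 + y*(35 - 10*c) + 20
(4) = 2*d^2 + d - 4*z^2 + z*(2*d + 20) - 21
(5) = 3*n + 8*y^2 + y*(2*n - 6) - 27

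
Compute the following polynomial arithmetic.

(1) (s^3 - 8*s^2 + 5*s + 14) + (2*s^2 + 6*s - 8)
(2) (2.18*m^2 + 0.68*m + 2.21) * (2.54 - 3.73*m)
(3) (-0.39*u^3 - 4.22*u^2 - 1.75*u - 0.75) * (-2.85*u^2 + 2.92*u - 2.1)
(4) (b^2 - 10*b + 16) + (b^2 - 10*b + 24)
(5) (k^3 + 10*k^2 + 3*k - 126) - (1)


(1) = s^3 - 6*s^2 + 11*s + 6
(2) = -8.1314*m^3 + 3.0008*m^2 - 6.5161*m + 5.6134
(3) = 1.1115*u^5 + 10.8882*u^4 - 6.5159*u^3 + 5.8895*u^2 + 1.485*u + 1.575
(4) = 2*b^2 - 20*b + 40
(5) = k^3 + 10*k^2 + 3*k - 127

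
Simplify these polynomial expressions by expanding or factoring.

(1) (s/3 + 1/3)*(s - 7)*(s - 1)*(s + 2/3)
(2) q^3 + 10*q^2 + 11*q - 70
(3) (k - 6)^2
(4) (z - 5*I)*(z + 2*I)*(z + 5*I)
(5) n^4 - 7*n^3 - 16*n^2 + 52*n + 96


(1) = s^4/3 - 19*s^3/9 - 17*s^2/9 + 19*s/9 + 14/9
(2) = (q - 2)*(q + 5)*(q + 7)
(3) = k^2 - 12*k + 36
(4) = z^3 + 2*I*z^2 + 25*z + 50*I
(5) = (n - 8)*(n - 3)*(n + 2)^2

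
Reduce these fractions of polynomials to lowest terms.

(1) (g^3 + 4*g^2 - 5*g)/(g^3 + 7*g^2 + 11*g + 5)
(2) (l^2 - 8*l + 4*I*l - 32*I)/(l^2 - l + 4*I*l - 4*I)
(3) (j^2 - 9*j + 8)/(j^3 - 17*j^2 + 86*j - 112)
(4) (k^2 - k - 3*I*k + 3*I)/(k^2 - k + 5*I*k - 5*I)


(1) = (g^2 - g)/(g^2 + 2*g + 1)
(2) = (l - 8)/(l - 1)
(3) = (j - 1)/(j^2 - 9*j + 14)
(4) = (k - 3*I)/(k + 5*I)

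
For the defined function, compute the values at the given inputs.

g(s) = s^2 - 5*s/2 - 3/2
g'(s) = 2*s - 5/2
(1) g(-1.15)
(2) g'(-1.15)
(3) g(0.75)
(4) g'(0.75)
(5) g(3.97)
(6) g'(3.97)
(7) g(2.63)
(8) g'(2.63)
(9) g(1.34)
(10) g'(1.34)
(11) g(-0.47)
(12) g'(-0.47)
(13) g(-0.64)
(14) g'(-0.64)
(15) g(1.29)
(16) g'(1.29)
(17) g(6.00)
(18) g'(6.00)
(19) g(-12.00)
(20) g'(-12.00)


(1) = 2.70
(2) = -4.80
(3) = -2.81
(4) = -1.00
(5) = 4.34
(6) = 5.44
(7) = -1.16
(8) = 2.76
(9) = -3.05
(10) = 0.18
(11) = -0.10
(12) = -3.44
(13) = 0.51
(14) = -3.78
(15) = -3.06
(16) = 0.08
(17) = 19.50
(18) = 9.50
(19) = 172.50
(20) = -26.50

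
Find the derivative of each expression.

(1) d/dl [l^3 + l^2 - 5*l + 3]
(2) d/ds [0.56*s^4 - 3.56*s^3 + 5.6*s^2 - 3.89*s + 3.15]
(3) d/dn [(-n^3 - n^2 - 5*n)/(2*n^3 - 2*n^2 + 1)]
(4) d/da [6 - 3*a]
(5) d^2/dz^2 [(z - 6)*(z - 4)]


(1) = 3*l^2 + 2*l - 5
(2) = 2.24*s^3 - 10.68*s^2 + 11.2*s - 3.89
(3) = (4*n^4 + 20*n^3 - 13*n^2 - 2*n - 5)/(4*n^6 - 8*n^5 + 4*n^4 + 4*n^3 - 4*n^2 + 1)
(4) = -3
(5) = 2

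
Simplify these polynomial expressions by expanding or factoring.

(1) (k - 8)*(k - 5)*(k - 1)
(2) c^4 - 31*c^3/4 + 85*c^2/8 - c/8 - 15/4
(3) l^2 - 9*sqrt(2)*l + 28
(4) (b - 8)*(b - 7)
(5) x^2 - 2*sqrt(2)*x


(1) = k^3 - 14*k^2 + 53*k - 40
(2) = (c - 6)*(c - 5/4)*(c - 1)*(c + 1/2)
(3) = (l - 7*sqrt(2))*(l - 2*sqrt(2))
(4) = b^2 - 15*b + 56
(5) = x*(x - 2*sqrt(2))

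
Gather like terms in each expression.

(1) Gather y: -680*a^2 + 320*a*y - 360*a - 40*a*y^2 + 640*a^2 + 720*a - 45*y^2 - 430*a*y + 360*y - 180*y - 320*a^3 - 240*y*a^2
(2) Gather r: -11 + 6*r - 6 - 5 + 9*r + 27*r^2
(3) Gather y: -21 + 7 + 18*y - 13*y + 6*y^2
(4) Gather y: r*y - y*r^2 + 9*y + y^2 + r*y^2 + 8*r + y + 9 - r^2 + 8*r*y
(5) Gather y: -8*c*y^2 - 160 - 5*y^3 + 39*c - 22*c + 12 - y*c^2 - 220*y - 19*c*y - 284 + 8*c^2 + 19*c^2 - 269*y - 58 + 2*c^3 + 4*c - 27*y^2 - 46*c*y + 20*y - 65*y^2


(1) = -320*a^3 - 40*a^2 + 360*a + y^2*(-40*a - 45) + y*(-240*a^2 - 110*a + 180)
(2) = 27*r^2 + 15*r - 22
(3) = 6*y^2 + 5*y - 14
(4) = -r^2 + 8*r + y^2*(r + 1) + y*(-r^2 + 9*r + 10) + 9
(5) = 2*c^3 + 27*c^2 + 21*c - 5*y^3 + y^2*(-8*c - 92) + y*(-c^2 - 65*c - 469) - 490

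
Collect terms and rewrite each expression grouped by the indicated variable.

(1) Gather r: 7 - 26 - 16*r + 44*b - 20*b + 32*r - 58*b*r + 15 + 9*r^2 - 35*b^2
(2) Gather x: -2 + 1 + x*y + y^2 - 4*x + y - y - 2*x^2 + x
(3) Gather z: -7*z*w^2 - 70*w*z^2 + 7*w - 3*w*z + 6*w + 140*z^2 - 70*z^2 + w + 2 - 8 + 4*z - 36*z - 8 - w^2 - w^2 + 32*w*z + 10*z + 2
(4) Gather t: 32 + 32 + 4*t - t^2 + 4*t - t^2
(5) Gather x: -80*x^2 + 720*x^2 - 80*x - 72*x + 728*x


(1) = -35*b^2 + 24*b + 9*r^2 + r*(16 - 58*b) - 4
(2) = -2*x^2 + x*(y - 3) + y^2 - 1
(3) = -2*w^2 + 14*w + z^2*(70 - 70*w) + z*(-7*w^2 + 29*w - 22) - 12
(4) = -2*t^2 + 8*t + 64
(5) = 640*x^2 + 576*x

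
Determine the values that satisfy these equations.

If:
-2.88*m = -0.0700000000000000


Then:
m = 0.02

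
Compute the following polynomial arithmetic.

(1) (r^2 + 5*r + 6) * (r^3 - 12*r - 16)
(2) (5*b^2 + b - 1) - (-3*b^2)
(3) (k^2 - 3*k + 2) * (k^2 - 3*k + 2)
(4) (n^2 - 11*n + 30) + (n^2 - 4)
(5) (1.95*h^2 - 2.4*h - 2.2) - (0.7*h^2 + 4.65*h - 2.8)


(1) = r^5 + 5*r^4 - 6*r^3 - 76*r^2 - 152*r - 96
(2) = 8*b^2 + b - 1
(3) = k^4 - 6*k^3 + 13*k^2 - 12*k + 4
(4) = 2*n^2 - 11*n + 26
(5) = 1.25*h^2 - 7.05*h + 0.6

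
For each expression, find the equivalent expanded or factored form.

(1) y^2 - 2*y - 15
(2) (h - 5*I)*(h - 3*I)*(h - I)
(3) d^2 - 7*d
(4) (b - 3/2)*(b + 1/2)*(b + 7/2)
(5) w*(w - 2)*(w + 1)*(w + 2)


(1) = (y - 5)*(y + 3)
(2) = h^3 - 9*I*h^2 - 23*h + 15*I
(3) = d*(d - 7)
(4) = b^3 + 5*b^2/2 - 17*b/4 - 21/8
(5) = w^4 + w^3 - 4*w^2 - 4*w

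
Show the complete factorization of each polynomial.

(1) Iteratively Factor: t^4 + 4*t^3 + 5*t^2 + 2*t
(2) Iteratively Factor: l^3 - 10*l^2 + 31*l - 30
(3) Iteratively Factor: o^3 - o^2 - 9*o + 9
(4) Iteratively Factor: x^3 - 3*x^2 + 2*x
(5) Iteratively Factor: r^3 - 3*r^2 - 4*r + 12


(1) = (t + 1)*(t^3 + 3*t^2 + 2*t) = (t + 1)^2*(t^2 + 2*t) = (t + 1)^2*(t + 2)*(t)
(2) = (l - 2)*(l^2 - 8*l + 15) = (l - 3)*(l - 2)*(l - 5)
(3) = (o - 3)*(o^2 + 2*o - 3) = (o - 3)*(o + 3)*(o - 1)
(4) = (x - 1)*(x^2 - 2*x) = x*(x - 1)*(x - 2)
(5) = (r + 2)*(r^2 - 5*r + 6) = (r - 2)*(r + 2)*(r - 3)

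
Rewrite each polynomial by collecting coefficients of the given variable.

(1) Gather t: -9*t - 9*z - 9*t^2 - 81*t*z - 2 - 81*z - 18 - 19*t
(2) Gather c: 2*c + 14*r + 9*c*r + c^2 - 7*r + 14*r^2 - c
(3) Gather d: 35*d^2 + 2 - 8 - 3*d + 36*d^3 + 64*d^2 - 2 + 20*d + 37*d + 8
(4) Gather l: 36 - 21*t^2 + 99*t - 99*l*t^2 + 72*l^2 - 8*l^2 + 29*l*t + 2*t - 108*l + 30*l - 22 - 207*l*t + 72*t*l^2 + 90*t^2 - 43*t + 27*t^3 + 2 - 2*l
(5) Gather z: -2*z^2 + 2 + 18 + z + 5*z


(1) = -9*t^2 + t*(-81*z - 28) - 90*z - 20
(2) = c^2 + c*(9*r + 1) + 14*r^2 + 7*r
(3) = 36*d^3 + 99*d^2 + 54*d
(4) = l^2*(72*t + 64) + l*(-99*t^2 - 178*t - 80) + 27*t^3 + 69*t^2 + 58*t + 16
(5) = -2*z^2 + 6*z + 20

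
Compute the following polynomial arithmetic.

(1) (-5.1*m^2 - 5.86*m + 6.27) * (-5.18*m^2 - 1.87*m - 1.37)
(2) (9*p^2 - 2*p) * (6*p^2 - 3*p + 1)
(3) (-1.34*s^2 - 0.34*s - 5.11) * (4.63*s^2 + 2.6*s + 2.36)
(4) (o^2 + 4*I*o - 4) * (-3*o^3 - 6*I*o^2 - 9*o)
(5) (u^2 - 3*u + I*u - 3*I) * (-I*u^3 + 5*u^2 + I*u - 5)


(1) = 26.418*m^4 + 39.8918*m^3 - 14.5334*m^2 - 3.6967*m - 8.5899
(2) = 54*p^4 - 39*p^3 + 15*p^2 - 2*p
(3) = -6.2042*s^4 - 5.0582*s^3 - 27.7057*s^2 - 14.0884*s - 12.0596
(4) = -3*o^5 - 18*I*o^4 + 27*o^3 - 12*I*o^2 + 36*o
(5) = -I*u^5 + 6*u^4 + 3*I*u^4 - 18*u^3 + 6*I*u^3 - 6*u^2 - 18*I*u^2 + 18*u - 5*I*u + 15*I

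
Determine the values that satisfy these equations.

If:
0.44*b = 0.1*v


Then:
b = 0.227272727272727*v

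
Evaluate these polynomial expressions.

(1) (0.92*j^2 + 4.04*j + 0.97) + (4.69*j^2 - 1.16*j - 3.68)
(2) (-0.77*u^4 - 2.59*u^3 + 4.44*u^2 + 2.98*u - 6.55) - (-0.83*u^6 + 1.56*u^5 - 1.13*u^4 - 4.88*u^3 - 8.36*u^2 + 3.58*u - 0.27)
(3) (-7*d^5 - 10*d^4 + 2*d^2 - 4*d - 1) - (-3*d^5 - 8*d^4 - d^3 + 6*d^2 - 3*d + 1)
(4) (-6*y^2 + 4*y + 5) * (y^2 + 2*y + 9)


(1) = 5.61*j^2 + 2.88*j - 2.71
(2) = 0.83*u^6 - 1.56*u^5 + 0.36*u^4 + 2.29*u^3 + 12.8*u^2 - 0.6*u - 6.28
(3) = -4*d^5 - 2*d^4 + d^3 - 4*d^2 - d - 2
(4) = -6*y^4 - 8*y^3 - 41*y^2 + 46*y + 45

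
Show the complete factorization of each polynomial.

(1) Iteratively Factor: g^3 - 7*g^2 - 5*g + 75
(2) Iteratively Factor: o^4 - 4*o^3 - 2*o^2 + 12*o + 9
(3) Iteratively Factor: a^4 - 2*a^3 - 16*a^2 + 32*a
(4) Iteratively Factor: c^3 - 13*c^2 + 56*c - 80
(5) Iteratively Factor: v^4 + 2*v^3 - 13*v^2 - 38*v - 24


(1) = (g - 5)*(g^2 - 2*g - 15) = (g - 5)*(g + 3)*(g - 5)
(2) = (o + 1)*(o^3 - 5*o^2 + 3*o + 9) = (o - 3)*(o + 1)*(o^2 - 2*o - 3) = (o - 3)^2*(o + 1)*(o + 1)
(3) = (a - 4)*(a^3 + 2*a^2 - 8*a) = a*(a - 4)*(a^2 + 2*a - 8) = a*(a - 4)*(a - 2)*(a + 4)
(4) = (c - 4)*(c^2 - 9*c + 20) = (c - 4)^2*(c - 5)
(5) = (v + 2)*(v^3 - 13*v - 12) = (v + 1)*(v + 2)*(v^2 - v - 12) = (v - 4)*(v + 1)*(v + 2)*(v + 3)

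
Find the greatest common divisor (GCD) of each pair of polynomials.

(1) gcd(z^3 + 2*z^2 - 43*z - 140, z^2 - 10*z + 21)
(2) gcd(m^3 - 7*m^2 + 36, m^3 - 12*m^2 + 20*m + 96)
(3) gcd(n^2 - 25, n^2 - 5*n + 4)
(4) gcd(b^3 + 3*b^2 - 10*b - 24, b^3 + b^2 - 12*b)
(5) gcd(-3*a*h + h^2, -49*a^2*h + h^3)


(1) = gcd((z - 7)*(z + 4)*(z + 5), (z - 7)*(z - 3)) = z - 7
(2) = gcd((m - 6)*(m - 3)*(m + 2), (m - 8)*(m - 6)*(m + 2)) = m^2 - 4*m - 12
(3) = gcd((n - 5)*(n + 5), (n - 4)*(n - 1)) = 1
(4) = gcd((b - 3)*(b + 2)*(b + 4), b*(b - 3)*(b + 4)) = b^2 + b - 12
(5) = h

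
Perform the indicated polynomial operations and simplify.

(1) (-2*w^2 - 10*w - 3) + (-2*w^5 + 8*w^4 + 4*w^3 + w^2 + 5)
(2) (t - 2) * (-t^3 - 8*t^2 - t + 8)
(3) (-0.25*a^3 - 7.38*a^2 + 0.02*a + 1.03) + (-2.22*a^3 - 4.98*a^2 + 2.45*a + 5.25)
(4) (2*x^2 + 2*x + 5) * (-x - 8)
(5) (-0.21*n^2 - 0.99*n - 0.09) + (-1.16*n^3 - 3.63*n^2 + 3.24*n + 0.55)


(1) = -2*w^5 + 8*w^4 + 4*w^3 - w^2 - 10*w + 2
(2) = -t^4 - 6*t^3 + 15*t^2 + 10*t - 16
(3) = -2.47*a^3 - 12.36*a^2 + 2.47*a + 6.28
(4) = -2*x^3 - 18*x^2 - 21*x - 40
(5) = -1.16*n^3 - 3.84*n^2 + 2.25*n + 0.46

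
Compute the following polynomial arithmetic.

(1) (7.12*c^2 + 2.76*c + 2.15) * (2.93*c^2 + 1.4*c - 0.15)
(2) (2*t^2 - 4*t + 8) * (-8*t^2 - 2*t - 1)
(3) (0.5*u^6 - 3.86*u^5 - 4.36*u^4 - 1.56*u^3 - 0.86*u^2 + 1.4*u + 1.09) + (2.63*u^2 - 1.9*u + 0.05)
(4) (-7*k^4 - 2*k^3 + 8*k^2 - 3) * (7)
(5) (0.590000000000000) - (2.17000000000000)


(1) = 20.8616*c^4 + 18.0548*c^3 + 9.0955*c^2 + 2.596*c - 0.3225
(2) = -16*t^4 + 28*t^3 - 58*t^2 - 12*t - 8
(3) = 0.5*u^6 - 3.86*u^5 - 4.36*u^4 - 1.56*u^3 + 1.77*u^2 - 0.5*u + 1.14
(4) = -49*k^4 - 14*k^3 + 56*k^2 - 21
(5) = -1.58000000000000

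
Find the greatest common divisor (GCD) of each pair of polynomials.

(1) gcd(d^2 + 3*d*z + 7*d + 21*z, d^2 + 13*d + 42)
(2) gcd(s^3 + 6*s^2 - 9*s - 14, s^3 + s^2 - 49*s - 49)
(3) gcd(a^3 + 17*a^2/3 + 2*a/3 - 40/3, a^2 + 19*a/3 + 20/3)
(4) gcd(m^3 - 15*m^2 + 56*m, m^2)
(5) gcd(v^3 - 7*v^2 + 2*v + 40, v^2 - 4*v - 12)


(1) = d + 7
(2) = s^2 + 8*s + 7
(3) = gcd((a - 4/3)*(a + 2)*(a + 5), (a + 4/3)*(a + 5)) = a + 5
(4) = gcd(m*(m - 8)*(m - 7), m^2) = m
(5) = gcd((v - 5)*(v - 4)*(v + 2), (v - 6)*(v + 2)) = v + 2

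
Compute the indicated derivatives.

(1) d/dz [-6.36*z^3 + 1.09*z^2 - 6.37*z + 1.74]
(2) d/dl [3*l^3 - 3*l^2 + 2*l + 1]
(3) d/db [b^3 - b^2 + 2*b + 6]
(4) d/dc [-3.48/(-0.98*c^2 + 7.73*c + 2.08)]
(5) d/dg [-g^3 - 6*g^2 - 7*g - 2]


(1) = -19.08*z^2 + 2.18*z - 6.37
(2) = 9*l^2 - 6*l + 2
(3) = 3*b^2 - 2*b + 2
(4) = (26.9004 - 6.8208*c)/(-0.98*c^2 + 7.73*c + 2.08)^2
(5) = -3*g^2 - 12*g - 7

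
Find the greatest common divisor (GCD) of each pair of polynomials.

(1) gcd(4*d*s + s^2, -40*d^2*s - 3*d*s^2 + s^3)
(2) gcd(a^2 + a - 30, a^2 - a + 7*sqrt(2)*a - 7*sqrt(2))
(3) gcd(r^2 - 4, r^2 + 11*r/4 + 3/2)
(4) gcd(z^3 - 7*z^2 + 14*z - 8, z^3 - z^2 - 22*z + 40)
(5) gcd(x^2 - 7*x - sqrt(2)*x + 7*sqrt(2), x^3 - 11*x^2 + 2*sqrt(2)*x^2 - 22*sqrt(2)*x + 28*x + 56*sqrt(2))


(1) = gcd(s*(4*d + s), s*(-8*d + s)*(5*d + s)) = s
(2) = 1
(3) = r + 2
(4) = z^2 - 6*z + 8
(5) = x - 7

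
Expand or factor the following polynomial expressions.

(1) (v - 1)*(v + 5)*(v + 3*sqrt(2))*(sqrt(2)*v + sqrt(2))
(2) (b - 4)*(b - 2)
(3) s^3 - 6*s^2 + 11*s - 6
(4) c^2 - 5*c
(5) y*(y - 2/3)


(1) = sqrt(2)*v^4 + 6*v^3 + 5*sqrt(2)*v^3 - sqrt(2)*v^2 + 30*v^2 - 5*sqrt(2)*v - 6*v - 30
(2) = b^2 - 6*b + 8
(3) = (s - 3)*(s - 2)*(s - 1)
(4) = c*(c - 5)
(5) = y^2 - 2*y/3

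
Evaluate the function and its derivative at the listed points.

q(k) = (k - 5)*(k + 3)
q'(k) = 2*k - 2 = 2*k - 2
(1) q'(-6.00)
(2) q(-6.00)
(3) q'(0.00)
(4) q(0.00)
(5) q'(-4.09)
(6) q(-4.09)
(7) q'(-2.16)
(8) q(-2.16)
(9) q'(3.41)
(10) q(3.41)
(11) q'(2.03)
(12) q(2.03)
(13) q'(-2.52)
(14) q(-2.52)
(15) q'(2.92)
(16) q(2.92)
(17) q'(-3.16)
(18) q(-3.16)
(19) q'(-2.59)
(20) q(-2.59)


(1) = -14.00
(2) = 33.00
(3) = -2.00
(4) = -15.00
(5) = -10.18
(6) = 9.91
(7) = -6.32
(8) = -6.01
(9) = 4.82
(10) = -10.19
(11) = 2.06
(12) = -14.94
(13) = -7.04
(14) = -3.61
(15) = 3.84
(16) = -12.31
(17) = -8.32
(18) = 1.31
(19) = -7.18
(20) = -3.11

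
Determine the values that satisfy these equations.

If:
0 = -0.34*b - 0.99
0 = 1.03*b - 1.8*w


Then:
b = -2.91
w = -1.67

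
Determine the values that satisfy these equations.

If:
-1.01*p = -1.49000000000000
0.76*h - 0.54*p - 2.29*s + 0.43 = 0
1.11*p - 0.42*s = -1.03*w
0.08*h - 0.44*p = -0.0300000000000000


Then:
h = 7.74
p = 1.48
s = 2.41
w = -0.61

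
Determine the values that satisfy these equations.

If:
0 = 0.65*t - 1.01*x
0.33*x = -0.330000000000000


Then:
t = -1.55
x = -1.00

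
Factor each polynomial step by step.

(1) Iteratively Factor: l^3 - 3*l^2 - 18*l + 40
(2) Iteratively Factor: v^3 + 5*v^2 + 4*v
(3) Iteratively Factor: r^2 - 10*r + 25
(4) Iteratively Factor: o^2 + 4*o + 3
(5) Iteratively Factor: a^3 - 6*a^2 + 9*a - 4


(1) = (l - 5)*(l^2 + 2*l - 8) = (l - 5)*(l + 4)*(l - 2)
(2) = (v + 4)*(v^2 + v) = (v + 1)*(v + 4)*(v)
(3) = (r - 5)*(r - 5)
(4) = (o + 3)*(o + 1)
(5) = (a - 1)*(a^2 - 5*a + 4) = (a - 1)^2*(a - 4)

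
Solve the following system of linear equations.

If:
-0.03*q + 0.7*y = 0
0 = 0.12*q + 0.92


Then:
q = -7.67
y = -0.33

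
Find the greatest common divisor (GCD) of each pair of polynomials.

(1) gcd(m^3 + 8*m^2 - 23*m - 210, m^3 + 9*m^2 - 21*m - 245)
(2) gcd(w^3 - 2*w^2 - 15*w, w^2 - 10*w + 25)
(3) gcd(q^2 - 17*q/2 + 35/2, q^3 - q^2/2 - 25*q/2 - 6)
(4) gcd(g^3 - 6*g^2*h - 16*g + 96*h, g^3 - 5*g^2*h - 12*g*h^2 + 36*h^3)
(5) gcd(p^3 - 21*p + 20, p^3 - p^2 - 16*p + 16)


(1) = gcd((m - 5)*(m + 6)*(m + 7), (m - 5)*(m + 7)^2) = m^2 + 2*m - 35
(2) = w - 5
(3) = 1
(4) = g - 6*h
(5) = gcd((p - 4)*(p - 1)*(p + 5), (p - 4)*(p - 1)*(p + 4)) = p^2 - 5*p + 4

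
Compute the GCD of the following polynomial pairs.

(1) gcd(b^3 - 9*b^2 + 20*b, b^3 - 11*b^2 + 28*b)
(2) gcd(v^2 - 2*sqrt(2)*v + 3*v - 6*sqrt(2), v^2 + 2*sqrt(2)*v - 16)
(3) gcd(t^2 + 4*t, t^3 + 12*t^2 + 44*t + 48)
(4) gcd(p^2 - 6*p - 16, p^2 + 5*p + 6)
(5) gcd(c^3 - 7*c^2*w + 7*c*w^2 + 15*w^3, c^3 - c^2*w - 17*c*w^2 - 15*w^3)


(1) = gcd(b*(b - 5)*(b - 4), b*(b - 7)*(b - 4)) = b^2 - 4*b
(2) = gcd((v + 3)*(v - 2*sqrt(2)), (v - 2*sqrt(2))*(v + 4*sqrt(2))) = v - 2*sqrt(2)
(3) = t + 4
(4) = p + 2
(5) = -c^2 + 4*c*w + 5*w^2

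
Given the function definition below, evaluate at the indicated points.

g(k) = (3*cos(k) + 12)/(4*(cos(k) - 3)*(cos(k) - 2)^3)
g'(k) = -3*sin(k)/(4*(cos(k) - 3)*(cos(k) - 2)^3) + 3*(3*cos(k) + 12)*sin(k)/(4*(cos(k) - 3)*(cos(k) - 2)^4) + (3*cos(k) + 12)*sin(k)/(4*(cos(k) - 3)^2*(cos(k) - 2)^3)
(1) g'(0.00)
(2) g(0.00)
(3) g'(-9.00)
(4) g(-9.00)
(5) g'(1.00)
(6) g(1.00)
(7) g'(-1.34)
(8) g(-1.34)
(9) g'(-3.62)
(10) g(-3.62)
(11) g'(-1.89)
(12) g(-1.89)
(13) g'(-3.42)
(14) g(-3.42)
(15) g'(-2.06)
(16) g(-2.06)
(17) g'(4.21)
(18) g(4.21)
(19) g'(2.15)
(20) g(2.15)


(1) = 0.00
(2) = 1.88
(3) = 0.02
(4) = 0.02
(5) = -1.00
(6) = 0.45
(7) = 0.46
(8) = 0.21
(9) = -0.02
(10) = 0.02
(11) = 0.12
(12) = 0.07
(13) = -0.01
(14) = 0.02
(15) = 0.08
(16) = 0.05
(17) = 0.08
(18) = 0.05
(19) = -0.06
(20) = 0.04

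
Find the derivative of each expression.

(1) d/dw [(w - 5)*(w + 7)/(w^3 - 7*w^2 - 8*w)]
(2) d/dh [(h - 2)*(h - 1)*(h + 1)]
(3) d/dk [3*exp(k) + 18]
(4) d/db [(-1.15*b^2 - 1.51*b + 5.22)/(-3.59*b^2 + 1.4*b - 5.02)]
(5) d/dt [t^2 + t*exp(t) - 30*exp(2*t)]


(1) = (-w^4 - 4*w^3 + 111*w^2 - 490*w - 280)/(w^2*(w^4 - 14*w^3 + 33*w^2 + 112*w + 64))
(2) = 3*h^2 - 4*h - 1
(3) = 3*exp(k)
(4) = (-7.0309*b^2 + 49.0256*b + 0.2722)/(12.8881*b^4 - 10.052*b^3 + 38.0036*b^2 - 14.056*b + 25.2004)
(5) = t*exp(t) + 2*t - 60*exp(2*t) + exp(t)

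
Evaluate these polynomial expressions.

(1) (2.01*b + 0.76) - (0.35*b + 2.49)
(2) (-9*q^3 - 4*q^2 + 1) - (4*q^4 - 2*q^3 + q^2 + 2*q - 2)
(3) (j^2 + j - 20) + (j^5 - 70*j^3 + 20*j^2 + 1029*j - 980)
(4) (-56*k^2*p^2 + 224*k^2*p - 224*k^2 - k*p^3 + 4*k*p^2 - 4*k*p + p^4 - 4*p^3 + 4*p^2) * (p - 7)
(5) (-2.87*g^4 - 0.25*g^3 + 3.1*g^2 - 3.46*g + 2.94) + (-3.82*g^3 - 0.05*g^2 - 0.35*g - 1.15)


(1) = 1.66*b - 1.73
(2) = -4*q^4 - 7*q^3 - 5*q^2 - 2*q + 3
(3) = j^5 - 70*j^3 + 21*j^2 + 1030*j - 1000
(4) = -56*k^2*p^3 + 616*k^2*p^2 - 1792*k^2*p + 1568*k^2 - k*p^4 + 11*k*p^3 - 32*k*p^2 + 28*k*p + p^5 - 11*p^4 + 32*p^3 - 28*p^2
(5) = -2.87*g^4 - 4.07*g^3 + 3.05*g^2 - 3.81*g + 1.79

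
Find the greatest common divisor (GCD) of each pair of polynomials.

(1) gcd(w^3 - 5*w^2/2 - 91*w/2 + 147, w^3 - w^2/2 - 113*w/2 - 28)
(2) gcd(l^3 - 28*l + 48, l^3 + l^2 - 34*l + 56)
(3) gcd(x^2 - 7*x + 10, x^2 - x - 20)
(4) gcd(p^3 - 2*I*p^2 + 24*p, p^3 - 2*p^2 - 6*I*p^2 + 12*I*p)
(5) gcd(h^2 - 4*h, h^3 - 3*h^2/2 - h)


(1) = gcd((w - 6)*(w - 7/2)*(w + 7), (w - 8)*(w + 1/2)*(w + 7)) = w + 7
(2) = l^2 - 6*l + 8
(3) = gcd((x - 5)*(x - 2), (x - 5)*(x + 4)) = x - 5
(4) = p^2 - 6*I*p
(5) = gcd(h*(h - 4), h*(h - 2)*(h + 1/2)) = h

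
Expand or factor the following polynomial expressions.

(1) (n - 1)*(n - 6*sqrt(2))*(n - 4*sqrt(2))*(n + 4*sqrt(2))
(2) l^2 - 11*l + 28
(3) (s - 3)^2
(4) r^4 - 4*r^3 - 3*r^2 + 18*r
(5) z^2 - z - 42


(1) = n^4 - 6*sqrt(2)*n^3 - n^3 - 32*n^2 + 6*sqrt(2)*n^2 + 32*n + 192*sqrt(2)*n - 192*sqrt(2)
(2) = (l - 7)*(l - 4)
(3) = s^2 - 6*s + 9
(4) = r*(r - 3)^2*(r + 2)
(5) = (z - 7)*(z + 6)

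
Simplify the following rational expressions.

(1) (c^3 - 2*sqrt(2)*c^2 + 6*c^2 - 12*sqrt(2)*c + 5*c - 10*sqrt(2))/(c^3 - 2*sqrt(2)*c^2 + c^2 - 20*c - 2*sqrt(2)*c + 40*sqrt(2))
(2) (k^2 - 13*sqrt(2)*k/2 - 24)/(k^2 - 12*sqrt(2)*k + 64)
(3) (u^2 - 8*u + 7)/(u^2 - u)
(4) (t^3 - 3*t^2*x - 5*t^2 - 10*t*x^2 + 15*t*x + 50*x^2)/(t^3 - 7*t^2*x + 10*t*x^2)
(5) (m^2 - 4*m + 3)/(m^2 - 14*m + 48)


(1) = (c + 1)/(c - 4)
(2) = (2*k + 3*sqrt(2))/(2*k - 8*sqrt(2))
(3) = (u - 7)/u
(4) = (-t^2 - 2*t*x + 5*t + 10*x)/(-t^2 + 2*t*x)
(5) = (m^2 - 4*m + 3)/(m^2 - 14*m + 48)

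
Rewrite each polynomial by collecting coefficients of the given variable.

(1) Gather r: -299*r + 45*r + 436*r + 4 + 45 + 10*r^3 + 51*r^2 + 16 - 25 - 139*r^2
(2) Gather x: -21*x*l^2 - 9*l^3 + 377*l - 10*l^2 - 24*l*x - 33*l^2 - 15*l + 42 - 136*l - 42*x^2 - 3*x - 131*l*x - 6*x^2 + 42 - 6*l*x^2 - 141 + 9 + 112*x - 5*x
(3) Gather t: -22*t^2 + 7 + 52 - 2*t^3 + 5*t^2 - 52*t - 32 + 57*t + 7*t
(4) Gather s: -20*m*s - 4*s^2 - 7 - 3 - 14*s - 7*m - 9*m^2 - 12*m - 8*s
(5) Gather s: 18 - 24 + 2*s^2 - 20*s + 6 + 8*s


(1) = 10*r^3 - 88*r^2 + 182*r + 40
(2) = -9*l^3 - 43*l^2 + 226*l + x^2*(-6*l - 48) + x*(-21*l^2 - 155*l + 104) - 48
(3) = -2*t^3 - 17*t^2 + 12*t + 27
(4) = -9*m^2 - 19*m - 4*s^2 + s*(-20*m - 22) - 10
(5) = 2*s^2 - 12*s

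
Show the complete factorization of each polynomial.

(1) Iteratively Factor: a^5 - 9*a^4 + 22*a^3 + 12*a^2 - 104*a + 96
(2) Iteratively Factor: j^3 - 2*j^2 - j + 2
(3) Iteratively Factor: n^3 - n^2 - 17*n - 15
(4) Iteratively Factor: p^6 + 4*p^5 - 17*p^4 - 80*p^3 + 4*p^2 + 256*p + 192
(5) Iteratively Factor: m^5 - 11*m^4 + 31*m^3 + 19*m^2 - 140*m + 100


(1) = (a - 3)*(a^4 - 6*a^3 + 4*a^2 + 24*a - 32) = (a - 4)*(a - 3)*(a^3 - 2*a^2 - 4*a + 8) = (a - 4)*(a - 3)*(a - 2)*(a^2 - 4) = (a - 4)*(a - 3)*(a - 2)*(a + 2)*(a - 2)
(2) = (j + 1)*(j^2 - 3*j + 2) = (j - 1)*(j + 1)*(j - 2)
(3) = (n + 1)*(n^2 - 2*n - 15) = (n - 5)*(n + 1)*(n + 3)
(4) = (p + 3)*(p^5 + p^4 - 20*p^3 - 20*p^2 + 64*p + 64) = (p + 3)*(p + 4)*(p^4 - 3*p^3 - 8*p^2 + 12*p + 16) = (p + 1)*(p + 3)*(p + 4)*(p^3 - 4*p^2 - 4*p + 16) = (p - 4)*(p + 1)*(p + 3)*(p + 4)*(p^2 - 4) = (p - 4)*(p - 2)*(p + 1)*(p + 3)*(p + 4)*(p + 2)
(5) = (m - 2)*(m^4 - 9*m^3 + 13*m^2 + 45*m - 50) = (m - 2)*(m - 1)*(m^3 - 8*m^2 + 5*m + 50) = (m - 5)*(m - 2)*(m - 1)*(m^2 - 3*m - 10) = (m - 5)^2*(m - 2)*(m - 1)*(m + 2)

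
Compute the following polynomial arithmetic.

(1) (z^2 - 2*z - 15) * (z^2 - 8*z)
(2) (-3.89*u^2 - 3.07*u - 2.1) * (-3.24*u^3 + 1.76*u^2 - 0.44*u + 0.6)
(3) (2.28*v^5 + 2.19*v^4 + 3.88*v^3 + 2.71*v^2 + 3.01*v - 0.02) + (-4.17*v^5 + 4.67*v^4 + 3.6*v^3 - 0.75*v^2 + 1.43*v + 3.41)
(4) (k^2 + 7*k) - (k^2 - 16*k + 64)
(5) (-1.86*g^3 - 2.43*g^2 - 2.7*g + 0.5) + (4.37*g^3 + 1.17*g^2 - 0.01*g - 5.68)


(1) = z^4 - 10*z^3 + z^2 + 120*z
(2) = 12.6036*u^5 + 3.1004*u^4 + 3.1124*u^3 - 4.6792*u^2 - 0.918*u - 1.26
(3) = -1.89*v^5 + 6.86*v^4 + 7.48*v^3 + 1.96*v^2 + 4.44*v + 3.39
(4) = 23*k - 64
(5) = 2.51*g^3 - 1.26*g^2 - 2.71*g - 5.18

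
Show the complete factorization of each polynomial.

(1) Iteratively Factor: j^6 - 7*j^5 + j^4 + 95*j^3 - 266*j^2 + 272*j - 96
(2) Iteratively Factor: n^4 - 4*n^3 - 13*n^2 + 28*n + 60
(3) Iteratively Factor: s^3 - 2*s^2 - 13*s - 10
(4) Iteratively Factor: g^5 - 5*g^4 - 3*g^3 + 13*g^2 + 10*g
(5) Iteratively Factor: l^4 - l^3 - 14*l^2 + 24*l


(1) = (j + 4)*(j^5 - 11*j^4 + 45*j^3 - 85*j^2 + 74*j - 24) = (j - 4)*(j + 4)*(j^4 - 7*j^3 + 17*j^2 - 17*j + 6) = (j - 4)*(j - 2)*(j + 4)*(j^3 - 5*j^2 + 7*j - 3) = (j - 4)*(j - 2)*(j - 1)*(j + 4)*(j^2 - 4*j + 3) = (j - 4)*(j - 3)*(j - 2)*(j - 1)*(j + 4)*(j - 1)
(2) = (n + 2)*(n^3 - 6*n^2 - n + 30) = (n - 5)*(n + 2)*(n^2 - n - 6) = (n - 5)*(n + 2)^2*(n - 3)
(3) = (s + 1)*(s^2 - 3*s - 10) = (s - 5)*(s + 1)*(s + 2)
(4) = (g - 2)*(g^4 - 3*g^3 - 9*g^2 - 5*g) = (g - 5)*(g - 2)*(g^3 + 2*g^2 + g) = (g - 5)*(g - 2)*(g + 1)*(g^2 + g) = (g - 5)*(g - 2)*(g + 1)^2*(g)
(5) = (l)*(l^3 - l^2 - 14*l + 24) = l*(l + 4)*(l^2 - 5*l + 6) = l*(l - 2)*(l + 4)*(l - 3)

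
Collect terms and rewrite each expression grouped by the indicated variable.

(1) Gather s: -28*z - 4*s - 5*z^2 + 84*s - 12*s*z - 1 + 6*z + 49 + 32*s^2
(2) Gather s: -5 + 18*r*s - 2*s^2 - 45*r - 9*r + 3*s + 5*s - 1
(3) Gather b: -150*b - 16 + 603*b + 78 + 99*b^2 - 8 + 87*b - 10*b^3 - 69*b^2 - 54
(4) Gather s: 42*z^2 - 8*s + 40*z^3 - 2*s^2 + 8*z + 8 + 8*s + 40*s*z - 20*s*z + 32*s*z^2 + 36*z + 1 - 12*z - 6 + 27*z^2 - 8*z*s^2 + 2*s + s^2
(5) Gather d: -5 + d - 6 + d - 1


(1) = 32*s^2 + s*(80 - 12*z) - 5*z^2 - 22*z + 48
(2) = -54*r - 2*s^2 + s*(18*r + 8) - 6
(3) = -10*b^3 + 30*b^2 + 540*b
(4) = s^2*(-8*z - 1) + s*(32*z^2 + 20*z + 2) + 40*z^3 + 69*z^2 + 32*z + 3
(5) = 2*d - 12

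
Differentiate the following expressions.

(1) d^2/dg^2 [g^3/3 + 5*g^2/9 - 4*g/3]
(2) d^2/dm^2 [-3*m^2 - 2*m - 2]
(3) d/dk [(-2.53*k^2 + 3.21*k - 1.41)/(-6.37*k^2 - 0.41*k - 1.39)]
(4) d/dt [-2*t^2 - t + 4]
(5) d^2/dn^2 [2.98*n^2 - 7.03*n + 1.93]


(1) = 2*g + 10/9
(2) = -6
(3) = (21.485*k^2 - 10.93*k - 5.04)/(40.5769*k^4 + 5.2234*k^3 + 17.8767*k^2 + 1.1398*k + 1.9321)
(4) = -4*t - 1
(5) = 5.96000000000000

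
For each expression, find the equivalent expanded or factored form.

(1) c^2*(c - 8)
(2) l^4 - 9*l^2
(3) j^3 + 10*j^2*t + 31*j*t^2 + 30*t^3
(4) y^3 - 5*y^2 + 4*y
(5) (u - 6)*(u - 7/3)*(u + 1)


(1) = c^3 - 8*c^2
(2) = l^2*(l - 3)*(l + 3)
(3) = (j + 2*t)*(j + 3*t)*(j + 5*t)
(4) = y*(y - 4)*(y - 1)
(5) = u^3 - 22*u^2/3 + 17*u/3 + 14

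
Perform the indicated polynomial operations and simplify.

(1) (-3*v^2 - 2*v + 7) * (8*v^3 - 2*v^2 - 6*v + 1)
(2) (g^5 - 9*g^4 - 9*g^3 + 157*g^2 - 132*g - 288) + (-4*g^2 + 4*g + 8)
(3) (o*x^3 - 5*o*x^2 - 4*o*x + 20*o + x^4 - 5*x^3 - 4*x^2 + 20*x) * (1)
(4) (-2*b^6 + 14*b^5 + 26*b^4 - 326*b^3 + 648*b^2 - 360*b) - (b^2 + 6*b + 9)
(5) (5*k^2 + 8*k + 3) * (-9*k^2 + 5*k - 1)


(1) = -24*v^5 - 10*v^4 + 78*v^3 - 5*v^2 - 44*v + 7
(2) = g^5 - 9*g^4 - 9*g^3 + 153*g^2 - 128*g - 280
(3) = o*x^3 - 5*o*x^2 - 4*o*x + 20*o + x^4 - 5*x^3 - 4*x^2 + 20*x
(4) = -2*b^6 + 14*b^5 + 26*b^4 - 326*b^3 + 647*b^2 - 366*b - 9
(5) = -45*k^4 - 47*k^3 + 8*k^2 + 7*k - 3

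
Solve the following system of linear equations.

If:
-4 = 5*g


Then:
g = -4/5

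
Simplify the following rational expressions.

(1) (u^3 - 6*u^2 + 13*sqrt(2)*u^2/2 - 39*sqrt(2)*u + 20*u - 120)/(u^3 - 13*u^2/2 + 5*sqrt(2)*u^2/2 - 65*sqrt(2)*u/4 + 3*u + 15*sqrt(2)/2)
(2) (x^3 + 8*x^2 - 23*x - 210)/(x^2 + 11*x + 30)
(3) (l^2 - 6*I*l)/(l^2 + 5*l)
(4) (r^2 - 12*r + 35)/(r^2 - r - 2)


(1) = (8*u + 32*sqrt(2))/(8*u - 4)
(2) = (x^2 + 2*x - 35)/(x + 5)
(3) = (l - 6*I)/(l + 5)
(4) = (r^2 - 12*r + 35)/(r^2 - r - 2)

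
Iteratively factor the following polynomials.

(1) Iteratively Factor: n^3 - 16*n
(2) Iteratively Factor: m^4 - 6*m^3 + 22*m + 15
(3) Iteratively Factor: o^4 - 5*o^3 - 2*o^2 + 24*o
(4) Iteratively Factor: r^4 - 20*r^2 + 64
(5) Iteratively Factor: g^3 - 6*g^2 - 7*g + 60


(1) = (n)*(n^2 - 16) = n*(n + 4)*(n - 4)
(2) = (m + 1)*(m^3 - 7*m^2 + 7*m + 15) = (m - 3)*(m + 1)*(m^2 - 4*m - 5) = (m - 5)*(m - 3)*(m + 1)*(m + 1)
(3) = (o)*(o^3 - 5*o^2 - 2*o + 24) = o*(o + 2)*(o^2 - 7*o + 12) = o*(o - 4)*(o + 2)*(o - 3)
(4) = (r - 4)*(r^3 + 4*r^2 - 4*r - 16) = (r - 4)*(r - 2)*(r^2 + 6*r + 8) = (r - 4)*(r - 2)*(r + 2)*(r + 4)
(5) = (g - 5)*(g^2 - g - 12) = (g - 5)*(g + 3)*(g - 4)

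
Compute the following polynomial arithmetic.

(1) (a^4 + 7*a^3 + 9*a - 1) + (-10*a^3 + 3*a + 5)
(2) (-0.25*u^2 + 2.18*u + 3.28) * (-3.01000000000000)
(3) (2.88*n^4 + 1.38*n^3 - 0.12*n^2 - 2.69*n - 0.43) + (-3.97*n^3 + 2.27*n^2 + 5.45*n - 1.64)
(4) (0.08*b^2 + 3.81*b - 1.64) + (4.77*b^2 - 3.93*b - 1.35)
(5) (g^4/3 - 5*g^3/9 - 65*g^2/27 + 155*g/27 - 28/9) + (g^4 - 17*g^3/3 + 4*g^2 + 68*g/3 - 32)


(1) = a^4 - 3*a^3 + 12*a + 4
(2) = 0.7525*u^2 - 6.5618*u - 9.8728
(3) = 2.88*n^4 - 2.59*n^3 + 2.15*n^2 + 2.76*n - 2.07
(4) = 4.85*b^2 - 0.12*b - 2.99
(5) = 4*g^4/3 - 56*g^3/9 + 43*g^2/27 + 767*g/27 - 316/9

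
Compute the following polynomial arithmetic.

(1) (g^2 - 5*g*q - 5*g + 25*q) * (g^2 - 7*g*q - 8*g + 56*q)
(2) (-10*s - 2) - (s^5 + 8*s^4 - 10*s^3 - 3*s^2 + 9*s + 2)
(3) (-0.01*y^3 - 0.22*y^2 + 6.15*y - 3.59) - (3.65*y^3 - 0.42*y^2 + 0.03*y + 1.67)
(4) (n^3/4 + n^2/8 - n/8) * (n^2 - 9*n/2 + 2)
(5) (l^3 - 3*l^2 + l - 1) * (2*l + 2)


(1) = g^4 - 12*g^3*q - 13*g^3 + 35*g^2*q^2 + 156*g^2*q + 40*g^2 - 455*g*q^2 - 480*g*q + 1400*q^2
(2) = -s^5 - 8*s^4 + 10*s^3 + 3*s^2 - 19*s - 4
(3) = -3.66*y^3 + 0.2*y^2 + 6.12*y - 5.26
(4) = n^5/4 - n^4 - 3*n^3/16 + 13*n^2/16 - n/4
(5) = 2*l^4 - 4*l^3 - 4*l^2 - 2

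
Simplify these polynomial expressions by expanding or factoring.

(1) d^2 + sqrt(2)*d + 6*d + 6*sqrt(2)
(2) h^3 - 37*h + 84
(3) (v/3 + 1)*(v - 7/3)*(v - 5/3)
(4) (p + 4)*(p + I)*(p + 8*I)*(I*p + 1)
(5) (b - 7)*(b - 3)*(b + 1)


(1) = (d + 6)*(d + sqrt(2))
(2) = (h - 4)*(h - 3)*(h + 7)
(3) = v^3/3 - v^2/3 - 73*v/27 + 35/9
(4) = I*p^4 - 8*p^3 + 4*I*p^3 - 32*p^2 + I*p^2 - 8*p + 4*I*p - 32
(5) = b^3 - 9*b^2 + 11*b + 21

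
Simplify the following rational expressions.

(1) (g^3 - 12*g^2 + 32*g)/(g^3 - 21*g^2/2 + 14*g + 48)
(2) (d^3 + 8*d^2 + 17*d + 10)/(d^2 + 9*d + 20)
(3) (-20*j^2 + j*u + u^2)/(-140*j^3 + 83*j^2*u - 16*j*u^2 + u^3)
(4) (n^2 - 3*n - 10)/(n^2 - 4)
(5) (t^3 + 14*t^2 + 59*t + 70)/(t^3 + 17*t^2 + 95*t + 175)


(1) = 2*g/(2*g + 3)
(2) = (d^2 + 3*d + 2)/(d + 4)
(3) = (5*j + u)/(35*j^2 - 12*j*u + u^2)
(4) = (n - 5)/(n - 2)
(5) = (t + 2)/(t + 5)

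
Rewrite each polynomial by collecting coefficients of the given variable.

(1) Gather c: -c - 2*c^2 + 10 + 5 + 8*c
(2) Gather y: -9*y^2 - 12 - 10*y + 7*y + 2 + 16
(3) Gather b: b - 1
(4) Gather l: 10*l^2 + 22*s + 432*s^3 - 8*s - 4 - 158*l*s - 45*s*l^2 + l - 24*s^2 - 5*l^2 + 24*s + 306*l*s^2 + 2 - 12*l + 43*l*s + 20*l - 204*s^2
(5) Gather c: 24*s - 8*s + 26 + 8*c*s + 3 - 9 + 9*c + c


(1) = -2*c^2 + 7*c + 15
(2) = -9*y^2 - 3*y + 6
(3) = b - 1
(4) = l^2*(5 - 45*s) + l*(306*s^2 - 115*s + 9) + 432*s^3 - 228*s^2 + 38*s - 2
(5) = c*(8*s + 10) + 16*s + 20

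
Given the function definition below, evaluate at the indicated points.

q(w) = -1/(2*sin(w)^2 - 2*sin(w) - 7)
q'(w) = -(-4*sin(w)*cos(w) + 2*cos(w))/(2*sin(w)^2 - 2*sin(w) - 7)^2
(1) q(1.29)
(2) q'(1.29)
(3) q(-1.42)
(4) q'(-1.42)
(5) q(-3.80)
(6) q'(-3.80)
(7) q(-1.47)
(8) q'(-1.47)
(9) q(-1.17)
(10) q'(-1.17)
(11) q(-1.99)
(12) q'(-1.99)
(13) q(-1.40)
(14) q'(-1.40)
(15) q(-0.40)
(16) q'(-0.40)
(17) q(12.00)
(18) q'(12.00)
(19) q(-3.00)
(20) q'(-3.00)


(1) = 0.14
(2) = 0.01
(3) = 0.33
(4) = -0.10
(5) = 0.13
(6) = -0.01
(7) = 0.33
(8) = -0.07
(9) = 0.29
(10) = -0.18
(11) = 0.29
(12) = 0.19
(13) = 0.32
(14) = -0.11
(15) = 0.17
(16) = -0.09
(17) = 0.19
(18) = -0.12
(19) = 0.15
(20) = 0.06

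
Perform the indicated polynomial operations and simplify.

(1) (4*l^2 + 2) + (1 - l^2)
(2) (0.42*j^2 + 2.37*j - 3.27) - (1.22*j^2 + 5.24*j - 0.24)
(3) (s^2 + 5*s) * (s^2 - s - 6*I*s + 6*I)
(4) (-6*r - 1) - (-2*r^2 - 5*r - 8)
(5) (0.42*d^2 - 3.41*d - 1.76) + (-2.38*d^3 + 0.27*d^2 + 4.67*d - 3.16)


(1) = 3*l^2 + 3
(2) = -0.8*j^2 - 2.87*j - 3.03
(3) = s^4 + 4*s^3 - 6*I*s^3 - 5*s^2 - 24*I*s^2 + 30*I*s
(4) = 2*r^2 - r + 7
(5) = -2.38*d^3 + 0.69*d^2 + 1.26*d - 4.92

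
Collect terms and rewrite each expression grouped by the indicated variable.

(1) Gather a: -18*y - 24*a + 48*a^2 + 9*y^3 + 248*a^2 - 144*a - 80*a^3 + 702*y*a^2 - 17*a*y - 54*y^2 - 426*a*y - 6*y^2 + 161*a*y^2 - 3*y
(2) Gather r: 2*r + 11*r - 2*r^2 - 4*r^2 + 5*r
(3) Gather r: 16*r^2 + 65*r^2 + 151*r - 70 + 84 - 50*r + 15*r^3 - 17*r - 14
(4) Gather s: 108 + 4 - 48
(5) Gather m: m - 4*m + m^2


(1) = -80*a^3 + a^2*(702*y + 296) + a*(161*y^2 - 443*y - 168) + 9*y^3 - 60*y^2 - 21*y
(2) = -6*r^2 + 18*r
(3) = 15*r^3 + 81*r^2 + 84*r
(4) = 64
(5) = m^2 - 3*m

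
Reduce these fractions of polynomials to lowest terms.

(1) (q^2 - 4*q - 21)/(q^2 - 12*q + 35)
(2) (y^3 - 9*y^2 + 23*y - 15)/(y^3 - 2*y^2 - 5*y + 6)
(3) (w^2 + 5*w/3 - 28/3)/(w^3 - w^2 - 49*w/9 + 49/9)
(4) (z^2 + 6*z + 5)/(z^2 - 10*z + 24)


(1) = (q + 3)/(q - 5)
(2) = (y - 5)/(y + 2)
(3) = (3*w + 12)/(3*w^2 + 4*w - 7)
(4) = (z^2 + 6*z + 5)/(z^2 - 10*z + 24)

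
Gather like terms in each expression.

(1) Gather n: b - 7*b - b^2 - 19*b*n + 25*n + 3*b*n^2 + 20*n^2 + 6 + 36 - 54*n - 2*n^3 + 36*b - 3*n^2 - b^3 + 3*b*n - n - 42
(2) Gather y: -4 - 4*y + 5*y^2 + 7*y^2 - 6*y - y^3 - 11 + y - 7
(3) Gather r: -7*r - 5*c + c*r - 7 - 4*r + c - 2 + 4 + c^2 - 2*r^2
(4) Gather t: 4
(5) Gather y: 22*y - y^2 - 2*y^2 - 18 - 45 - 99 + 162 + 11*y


(1) = -b^3 - b^2 + 30*b - 2*n^3 + n^2*(3*b + 17) + n*(-16*b - 30)
(2) = -y^3 + 12*y^2 - 9*y - 22
(3) = c^2 - 4*c - 2*r^2 + r*(c - 11) - 5
(4) = 4
(5) = -3*y^2 + 33*y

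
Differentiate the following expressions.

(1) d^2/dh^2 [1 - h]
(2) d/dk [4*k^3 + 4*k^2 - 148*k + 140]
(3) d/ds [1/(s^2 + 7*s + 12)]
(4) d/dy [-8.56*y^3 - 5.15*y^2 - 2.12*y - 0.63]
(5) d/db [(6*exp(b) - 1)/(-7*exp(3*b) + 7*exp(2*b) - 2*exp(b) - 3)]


(1) = 0
(2) = 12*k^2 + 8*k - 148
(3) = (-2*s - 7)/(s^2 + 7*s + 12)^2
(4) = -25.68*y^2 - 10.3*y - 2.12
(5) = (84*exp(3*b) - 63*exp(2*b) + 14*exp(b) - 20)*exp(b)/(49*exp(6*b) - 98*exp(5*b) + 77*exp(4*b) + 14*exp(3*b) - 38*exp(2*b) + 12*exp(b) + 9)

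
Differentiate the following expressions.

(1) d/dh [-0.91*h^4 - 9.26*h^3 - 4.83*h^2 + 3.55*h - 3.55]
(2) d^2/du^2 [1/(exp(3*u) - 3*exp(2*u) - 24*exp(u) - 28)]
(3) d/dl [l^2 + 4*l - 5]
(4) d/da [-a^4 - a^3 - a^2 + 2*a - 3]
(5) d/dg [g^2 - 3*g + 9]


(1) = -3.64*h^3 - 27.78*h^2 - 9.66*h + 3.55
(2) = (9*exp(3*u) - 69*exp(2*u) + 228*exp(u) - 168)*exp(u)/(exp(7*u) - 13*exp(6*u) + 3*exp(5*u) + 361*exp(4*u) + 128*exp(3*u) - 3864*exp(2*u) - 8624*exp(u) - 5488)
(3) = 2*l + 4
(4) = -4*a^3 - 3*a^2 - 2*a + 2
(5) = 2*g - 3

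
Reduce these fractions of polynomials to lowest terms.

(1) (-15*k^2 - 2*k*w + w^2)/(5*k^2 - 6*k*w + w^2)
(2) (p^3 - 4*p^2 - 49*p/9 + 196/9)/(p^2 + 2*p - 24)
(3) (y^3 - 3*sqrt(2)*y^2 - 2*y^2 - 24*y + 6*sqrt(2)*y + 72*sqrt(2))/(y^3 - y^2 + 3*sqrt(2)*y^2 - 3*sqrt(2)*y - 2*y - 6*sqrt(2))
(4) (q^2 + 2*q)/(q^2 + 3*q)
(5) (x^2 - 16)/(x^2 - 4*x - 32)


(1) = (3*k + w)/(-k + w)
(2) = (9*p^2 - 49)/(9*p + 54)
(3) = (y^3 + y^2*(-3*sqrt(2) - 2) + y*(-24 + 6*sqrt(2)) + 72*sqrt(2))/(y^3 + y^2*(-1 + 3*sqrt(2)) + y*(-3*sqrt(2) - 2) - 6*sqrt(2))
(4) = (q + 2)/(q + 3)
(5) = (x - 4)/(x - 8)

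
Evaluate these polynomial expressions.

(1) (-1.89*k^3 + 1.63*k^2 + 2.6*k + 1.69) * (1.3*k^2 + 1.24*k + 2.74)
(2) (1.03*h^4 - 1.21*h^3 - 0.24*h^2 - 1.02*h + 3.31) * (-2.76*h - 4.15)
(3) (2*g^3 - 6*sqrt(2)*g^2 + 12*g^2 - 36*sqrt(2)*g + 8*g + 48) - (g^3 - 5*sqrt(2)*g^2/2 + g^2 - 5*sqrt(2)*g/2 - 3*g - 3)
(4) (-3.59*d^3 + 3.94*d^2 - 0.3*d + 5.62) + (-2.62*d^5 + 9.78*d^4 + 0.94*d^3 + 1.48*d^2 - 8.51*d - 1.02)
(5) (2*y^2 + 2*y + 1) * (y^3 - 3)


(1) = -2.457*k^5 - 0.2246*k^4 + 0.2226*k^3 + 9.8872*k^2 + 9.2196*k + 4.6306
(2) = -2.8428*h^5 - 0.9349*h^4 + 5.6839*h^3 + 3.8112*h^2 - 4.9026*h - 13.7365
(3) = g^3 - 7*sqrt(2)*g^2/2 + 11*g^2 - 67*sqrt(2)*g/2 + 11*g + 51
(4) = -2.62*d^5 + 9.78*d^4 - 2.65*d^3 + 5.42*d^2 - 8.81*d + 4.6
(5) = 2*y^5 + 2*y^4 + y^3 - 6*y^2 - 6*y - 3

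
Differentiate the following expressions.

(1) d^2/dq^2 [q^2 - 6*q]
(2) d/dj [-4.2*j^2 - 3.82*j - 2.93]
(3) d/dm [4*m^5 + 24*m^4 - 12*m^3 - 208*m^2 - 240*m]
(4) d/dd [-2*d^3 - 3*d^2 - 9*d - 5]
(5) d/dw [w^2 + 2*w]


(1) = 2
(2) = -8.4*j - 3.82
(3) = 20*m^4 + 96*m^3 - 36*m^2 - 416*m - 240
(4) = -6*d^2 - 6*d - 9
(5) = 2*w + 2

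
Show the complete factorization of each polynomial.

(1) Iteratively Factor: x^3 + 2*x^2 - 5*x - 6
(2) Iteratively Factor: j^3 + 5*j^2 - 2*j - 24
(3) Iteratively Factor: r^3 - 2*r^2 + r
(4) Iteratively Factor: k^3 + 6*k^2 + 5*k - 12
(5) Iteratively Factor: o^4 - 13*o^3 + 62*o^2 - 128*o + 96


(1) = (x + 3)*(x^2 - x - 2) = (x + 1)*(x + 3)*(x - 2)
(2) = (j + 4)*(j^2 + j - 6) = (j + 3)*(j + 4)*(j - 2)
(3) = (r - 1)*(r^2 - r) = r*(r - 1)*(r - 1)
(4) = (k - 1)*(k^2 + 7*k + 12) = (k - 1)*(k + 3)*(k + 4)
(5) = (o - 3)*(o^3 - 10*o^2 + 32*o - 32) = (o - 3)*(o - 2)*(o^2 - 8*o + 16) = (o - 4)*(o - 3)*(o - 2)*(o - 4)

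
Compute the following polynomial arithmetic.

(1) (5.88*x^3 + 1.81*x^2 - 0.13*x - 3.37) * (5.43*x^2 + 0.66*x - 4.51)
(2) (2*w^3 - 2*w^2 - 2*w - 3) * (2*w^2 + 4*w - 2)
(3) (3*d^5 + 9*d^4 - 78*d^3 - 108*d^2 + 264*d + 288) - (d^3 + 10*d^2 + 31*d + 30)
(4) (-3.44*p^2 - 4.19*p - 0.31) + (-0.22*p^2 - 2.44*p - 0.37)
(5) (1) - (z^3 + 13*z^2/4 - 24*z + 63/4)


(1) = 31.9284*x^5 + 13.7091*x^4 - 26.0301*x^3 - 26.548*x^2 - 1.6379*x + 15.1987
(2) = 4*w^5 + 4*w^4 - 16*w^3 - 10*w^2 - 8*w + 6
(3) = 3*d^5 + 9*d^4 - 79*d^3 - 118*d^2 + 233*d + 258
(4) = -3.66*p^2 - 6.63*p - 0.68
(5) = -z^3 - 13*z^2/4 + 24*z - 59/4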